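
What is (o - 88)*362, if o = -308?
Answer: -143352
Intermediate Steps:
(o - 88)*362 = (-308 - 88)*362 = -396*362 = -143352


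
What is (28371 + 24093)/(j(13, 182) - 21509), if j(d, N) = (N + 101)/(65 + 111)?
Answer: -3077888/1261767 ≈ -2.4393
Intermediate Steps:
j(d, N) = 101/176 + N/176 (j(d, N) = (101 + N)/176 = (101 + N)*(1/176) = 101/176 + N/176)
(28371 + 24093)/(j(13, 182) - 21509) = (28371 + 24093)/((101/176 + (1/176)*182) - 21509) = 52464/((101/176 + 91/88) - 21509) = 52464/(283/176 - 21509) = 52464/(-3785301/176) = 52464*(-176/3785301) = -3077888/1261767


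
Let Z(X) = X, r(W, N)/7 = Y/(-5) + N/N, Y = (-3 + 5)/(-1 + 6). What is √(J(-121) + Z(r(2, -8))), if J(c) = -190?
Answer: I*√4589/5 ≈ 13.548*I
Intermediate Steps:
Y = ⅖ (Y = 2/5 = 2*(⅕) = ⅖ ≈ 0.40000)
r(W, N) = 161/25 (r(W, N) = 7*((⅖)/(-5) + N/N) = 7*((⅖)*(-⅕) + 1) = 7*(-2/25 + 1) = 7*(23/25) = 161/25)
√(J(-121) + Z(r(2, -8))) = √(-190 + 161/25) = √(-4589/25) = I*√4589/5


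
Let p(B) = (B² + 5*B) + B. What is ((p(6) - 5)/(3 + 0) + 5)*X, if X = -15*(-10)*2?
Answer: 8200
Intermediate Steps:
p(B) = B² + 6*B
X = 300 (X = 150*2 = 300)
((p(6) - 5)/(3 + 0) + 5)*X = ((6*(6 + 6) - 5)/(3 + 0) + 5)*300 = ((6*12 - 5)/3 + 5)*300 = ((72 - 5)*(⅓) + 5)*300 = (67*(⅓) + 5)*300 = (67/3 + 5)*300 = (82/3)*300 = 8200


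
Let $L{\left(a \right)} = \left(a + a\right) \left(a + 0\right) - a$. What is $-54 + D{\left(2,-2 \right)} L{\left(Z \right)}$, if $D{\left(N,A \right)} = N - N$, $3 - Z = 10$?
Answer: $-54$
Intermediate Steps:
$Z = -7$ ($Z = 3 - 10 = -7$)
$D{\left(N,A \right)} = 0$
$L{\left(a \right)} = - a + 2 a^{2}$ ($L{\left(a \right)} = 2 a a - a = 2 a^{2} - a = - a + 2 a^{2}$)
$-54 + D{\left(2,-2 \right)} L{\left(Z \right)} = -54 + 0 \left(- 7 \left(-1 + 2 \left(-7\right)\right)\right) = -54 + 0 \left(- 7 \left(-1 - 14\right)\right) = -54 + 0 \left(\left(-7\right) \left(-15\right)\right) = -54 + 0 \cdot 105 = -54 + 0 = -54$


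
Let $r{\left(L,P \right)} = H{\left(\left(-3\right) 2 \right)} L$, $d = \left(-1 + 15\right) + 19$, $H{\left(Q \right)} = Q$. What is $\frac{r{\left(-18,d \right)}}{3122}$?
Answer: $\frac{54}{1561} \approx 0.034593$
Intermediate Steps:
$d = 33$ ($d = 14 + 19 = 33$)
$r{\left(L,P \right)} = - 6 L$ ($r{\left(L,P \right)} = \left(-3\right) 2 L = - 6 L$)
$\frac{r{\left(-18,d \right)}}{3122} = \frac{\left(-6\right) \left(-18\right)}{3122} = 108 \cdot \frac{1}{3122} = \frac{54}{1561}$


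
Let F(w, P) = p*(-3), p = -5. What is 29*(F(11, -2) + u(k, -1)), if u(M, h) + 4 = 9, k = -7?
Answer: 580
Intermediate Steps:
u(M, h) = 5 (u(M, h) = -4 + 9 = 5)
F(w, P) = 15 (F(w, P) = -5*(-3) = 15)
29*(F(11, -2) + u(k, -1)) = 29*(15 + 5) = 29*20 = 580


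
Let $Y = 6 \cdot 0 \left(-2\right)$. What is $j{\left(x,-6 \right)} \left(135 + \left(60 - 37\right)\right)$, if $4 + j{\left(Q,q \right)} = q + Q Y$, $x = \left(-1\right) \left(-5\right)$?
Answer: $-1580$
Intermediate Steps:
$Y = 0$ ($Y = 0 \left(-2\right) = 0$)
$x = 5$
$j{\left(Q,q \right)} = -4 + q$ ($j{\left(Q,q \right)} = -4 + \left(q + Q 0\right) = -4 + \left(q + 0\right) = -4 + q$)
$j{\left(x,-6 \right)} \left(135 + \left(60 - 37\right)\right) = \left(-4 - 6\right) \left(135 + \left(60 - 37\right)\right) = - 10 \left(135 + 23\right) = \left(-10\right) 158 = -1580$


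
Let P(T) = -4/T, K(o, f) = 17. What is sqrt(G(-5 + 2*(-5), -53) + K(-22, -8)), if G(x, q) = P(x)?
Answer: sqrt(3885)/15 ≈ 4.1553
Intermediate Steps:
G(x, q) = -4/x
sqrt(G(-5 + 2*(-5), -53) + K(-22, -8)) = sqrt(-4/(-5 + 2*(-5)) + 17) = sqrt(-4/(-5 - 10) + 17) = sqrt(-4/(-15) + 17) = sqrt(-4*(-1/15) + 17) = sqrt(4/15 + 17) = sqrt(259/15) = sqrt(3885)/15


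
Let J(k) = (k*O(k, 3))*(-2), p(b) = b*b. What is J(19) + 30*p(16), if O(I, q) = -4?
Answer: 7832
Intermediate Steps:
p(b) = b²
J(k) = 8*k (J(k) = (k*(-4))*(-2) = -4*k*(-2) = 8*k)
J(19) + 30*p(16) = 8*19 + 30*16² = 152 + 30*256 = 152 + 7680 = 7832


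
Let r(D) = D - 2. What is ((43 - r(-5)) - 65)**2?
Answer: 225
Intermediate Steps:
r(D) = -2 + D
((43 - r(-5)) - 65)**2 = ((43 - (-2 - 5)) - 65)**2 = ((43 - 1*(-7)) - 65)**2 = ((43 + 7) - 65)**2 = (50 - 65)**2 = (-15)**2 = 225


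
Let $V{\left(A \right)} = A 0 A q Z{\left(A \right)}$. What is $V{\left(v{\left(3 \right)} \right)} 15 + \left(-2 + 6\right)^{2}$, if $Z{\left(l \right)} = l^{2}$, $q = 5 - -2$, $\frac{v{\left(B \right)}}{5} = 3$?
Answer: $16$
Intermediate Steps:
$v{\left(B \right)} = 15$ ($v{\left(B \right)} = 5 \cdot 3 = 15$)
$q = 7$ ($q = 5 + 2 = 7$)
$V{\left(A \right)} = 0$ ($V{\left(A \right)} = A 0 A 7 A^{2} = A 0 \cdot 7 A^{2} = 0 \cdot 7 A^{2} = 0 A^{2} = 0$)
$V{\left(v{\left(3 \right)} \right)} 15 + \left(-2 + 6\right)^{2} = 0 \cdot 15 + \left(-2 + 6\right)^{2} = 0 + 4^{2} = 0 + 16 = 16$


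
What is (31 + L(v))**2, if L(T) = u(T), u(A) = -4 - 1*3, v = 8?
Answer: 576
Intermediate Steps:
u(A) = -7 (u(A) = -4 - 3 = -7)
L(T) = -7
(31 + L(v))**2 = (31 - 7)**2 = 24**2 = 576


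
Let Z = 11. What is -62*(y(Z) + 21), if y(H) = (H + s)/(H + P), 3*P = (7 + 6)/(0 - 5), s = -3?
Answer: -25668/19 ≈ -1350.9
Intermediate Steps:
P = -13/15 (P = ((7 + 6)/(0 - 5))/3 = (13/(-5))/3 = (13*(-1/5))/3 = (1/3)*(-13/5) = -13/15 ≈ -0.86667)
y(H) = (-3 + H)/(-13/15 + H) (y(H) = (H - 3)/(H - 13/15) = (-3 + H)/(-13/15 + H))
-62*(y(Z) + 21) = -62*(15*(-3 + 11)/(-13 + 15*11) + 21) = -62*(15*8/(-13 + 165) + 21) = -62*(15*8/152 + 21) = -62*(15*(1/152)*8 + 21) = -62*(15/19 + 21) = -62*414/19 = -25668/19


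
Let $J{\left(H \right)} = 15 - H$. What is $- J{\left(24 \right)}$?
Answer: $9$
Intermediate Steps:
$- J{\left(24 \right)} = - (15 - 24) = \left(-1\right) \left(-9\right) = 9$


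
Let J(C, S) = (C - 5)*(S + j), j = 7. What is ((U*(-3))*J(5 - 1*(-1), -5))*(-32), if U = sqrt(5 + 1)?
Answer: 192*sqrt(6) ≈ 470.30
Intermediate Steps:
U = sqrt(6) ≈ 2.4495
J(C, S) = (-5 + C)*(7 + S) (J(C, S) = (C - 5)*(S + 7) = (-5 + C)*(7 + S))
((U*(-3))*J(5 - 1*(-1), -5))*(-32) = ((sqrt(6)*(-3))*(-35 - 5*(-5) + 7*(5 - 1*(-1)) + (5 - 1*(-1))*(-5)))*(-32) = ((-3*sqrt(6))*(-35 + 25 + 7*(5 + 1) + (5 + 1)*(-5)))*(-32) = ((-3*sqrt(6))*(-35 + 25 + 7*6 + 6*(-5)))*(-32) = ((-3*sqrt(6))*(-35 + 25 + 42 - 30))*(-32) = (-3*sqrt(6)*2)*(-32) = -6*sqrt(6)*(-32) = 192*sqrt(6)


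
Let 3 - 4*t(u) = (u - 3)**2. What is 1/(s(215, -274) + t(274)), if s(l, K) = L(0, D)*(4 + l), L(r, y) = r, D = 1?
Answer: -2/36719 ≈ -5.4468e-5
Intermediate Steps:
t(u) = 3/4 - (-3 + u)**2/4 (t(u) = 3/4 - (u - 3)**2/4 = 3/4 - (-3 + u)**2/4)
s(l, K) = 0 (s(l, K) = 0*(4 + l) = 0)
1/(s(215, -274) + t(274)) = 1/(0 + (3/4 - (-3 + 274)**2/4)) = 1/(0 + (3/4 - 1/4*271**2)) = 1/(0 + (3/4 - 1/4*73441)) = 1/(0 + (3/4 - 73441/4)) = 1/(0 - 36719/2) = 1/(-36719/2) = -2/36719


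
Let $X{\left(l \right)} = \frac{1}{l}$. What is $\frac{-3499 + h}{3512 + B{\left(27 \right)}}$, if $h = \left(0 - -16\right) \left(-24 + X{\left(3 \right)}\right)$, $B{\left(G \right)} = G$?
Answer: $- \frac{11633}{10617} \approx -1.0957$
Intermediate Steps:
$h = - \frac{1136}{3}$ ($h = \left(0 - -16\right) \left(-24 + \frac{1}{3}\right) = \left(0 + 16\right) \left(-24 + \frac{1}{3}\right) = 16 \left(- \frac{71}{3}\right) = - \frac{1136}{3} \approx -378.67$)
$\frac{-3499 + h}{3512 + B{\left(27 \right)}} = \frac{-3499 - \frac{1136}{3}}{3512 + 27} = - \frac{11633}{3 \cdot 3539} = \left(- \frac{11633}{3}\right) \frac{1}{3539} = - \frac{11633}{10617}$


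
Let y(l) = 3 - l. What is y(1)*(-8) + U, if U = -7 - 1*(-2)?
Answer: -21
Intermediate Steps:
U = -5 (U = -7 + 2 = -5)
y(1)*(-8) + U = (3 - 1*1)*(-8) - 5 = (3 - 1)*(-8) - 5 = 2*(-8) - 5 = -16 - 5 = -21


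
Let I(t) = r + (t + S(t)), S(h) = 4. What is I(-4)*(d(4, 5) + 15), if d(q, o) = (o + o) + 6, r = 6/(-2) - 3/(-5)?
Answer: -372/5 ≈ -74.400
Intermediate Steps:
r = -12/5 (r = 6*(-½) - 3*(-⅕) = -3 + ⅗ = -12/5 ≈ -2.4000)
I(t) = 8/5 + t (I(t) = -12/5 + (t + 4) = -12/5 + (4 + t) = 8/5 + t)
d(q, o) = 6 + 2*o (d(q, o) = 2*o + 6 = 6 + 2*o)
I(-4)*(d(4, 5) + 15) = (8/5 - 4)*((6 + 2*5) + 15) = -12*((6 + 10) + 15)/5 = -12*(16 + 15)/5 = -12/5*31 = -372/5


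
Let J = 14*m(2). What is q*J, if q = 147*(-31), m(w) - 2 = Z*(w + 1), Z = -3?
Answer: 446586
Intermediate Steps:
m(w) = -1 - 3*w (m(w) = 2 - 3*(w + 1) = 2 - 3*(1 + w) = 2 + (-3 - 3*w) = -1 - 3*w)
J = -98 (J = 14*(-1 - 3*2) = 14*(-1 - 6) = 14*(-7) = -98)
q = -4557
q*J = -4557*(-98) = 446586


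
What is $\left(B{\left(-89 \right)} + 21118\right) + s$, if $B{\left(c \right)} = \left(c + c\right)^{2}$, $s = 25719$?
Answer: $78521$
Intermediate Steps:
$B{\left(c \right)} = 4 c^{2}$ ($B{\left(c \right)} = \left(2 c\right)^{2} = 4 c^{2}$)
$\left(B{\left(-89 \right)} + 21118\right) + s = \left(4 \left(-89\right)^{2} + 21118\right) + 25719 = \left(4 \cdot 7921 + 21118\right) + 25719 = \left(31684 + 21118\right) + 25719 = 52802 + 25719 = 78521$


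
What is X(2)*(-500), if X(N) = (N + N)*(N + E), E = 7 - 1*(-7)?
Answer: -32000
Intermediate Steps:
E = 14 (E = 7 + 7 = 14)
X(N) = 2*N*(14 + N) (X(N) = (N + N)*(N + 14) = (2*N)*(14 + N) = 2*N*(14 + N))
X(2)*(-500) = (2*2*(14 + 2))*(-500) = (2*2*16)*(-500) = 64*(-500) = -32000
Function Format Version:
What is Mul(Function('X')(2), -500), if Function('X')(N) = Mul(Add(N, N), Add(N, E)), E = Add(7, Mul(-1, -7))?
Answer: -32000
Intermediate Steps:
E = 14 (E = Add(7, 7) = 14)
Function('X')(N) = Mul(2, N, Add(14, N)) (Function('X')(N) = Mul(Add(N, N), Add(N, 14)) = Mul(Mul(2, N), Add(14, N)) = Mul(2, N, Add(14, N)))
Mul(Function('X')(2), -500) = Mul(Mul(2, 2, Add(14, 2)), -500) = Mul(Mul(2, 2, 16), -500) = Mul(64, -500) = -32000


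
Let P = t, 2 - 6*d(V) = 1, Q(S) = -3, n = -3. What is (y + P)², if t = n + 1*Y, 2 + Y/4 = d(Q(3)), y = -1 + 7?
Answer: 169/9 ≈ 18.778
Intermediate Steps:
y = 6
d(V) = ⅙ (d(V) = ⅓ - ⅙*1 = ⅓ - ⅙ = ⅙)
Y = -22/3 (Y = -8 + 4*(⅙) = -8 + ⅔ = -22/3 ≈ -7.3333)
t = -31/3 (t = -3 + 1*(-22/3) = -3 - 22/3 = -31/3 ≈ -10.333)
P = -31/3 ≈ -10.333
(y + P)² = (6 - 31/3)² = (-13/3)² = 169/9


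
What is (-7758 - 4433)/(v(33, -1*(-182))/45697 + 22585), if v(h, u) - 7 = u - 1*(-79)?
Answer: -557092127/1032067013 ≈ -0.53978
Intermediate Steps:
v(h, u) = 86 + u (v(h, u) = 7 + (u - 1*(-79)) = 7 + (u + 79) = 7 + (79 + u) = 86 + u)
(-7758 - 4433)/(v(33, -1*(-182))/45697 + 22585) = (-7758 - 4433)/((86 - 1*(-182))/45697 + 22585) = -12191/((86 + 182)*(1/45697) + 22585) = -12191/(268*(1/45697) + 22585) = -12191/(268/45697 + 22585) = -12191/1032067013/45697 = -12191*45697/1032067013 = -557092127/1032067013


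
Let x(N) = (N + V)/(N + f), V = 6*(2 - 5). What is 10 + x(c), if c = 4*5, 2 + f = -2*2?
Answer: 71/7 ≈ 10.143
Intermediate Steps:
V = -18 (V = 6*(-3) = -18)
f = -6 (f = -2 - 2*2 = -2 - 4 = -6)
c = 20
x(N) = (-18 + N)/(-6 + N) (x(N) = (N - 18)/(N - 6) = (-18 + N)/(-6 + N))
10 + x(c) = 10 + (-18 + 20)/(-6 + 20) = 10 + 2/14 = 10 + (1/14)*2 = 10 + 1/7 = 71/7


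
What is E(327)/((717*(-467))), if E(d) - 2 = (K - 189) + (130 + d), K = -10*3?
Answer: -80/111613 ≈ -0.00071676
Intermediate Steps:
K = -30
E(d) = -87 + d (E(d) = 2 + ((-30 - 189) + (130 + d)) = 2 + (-219 + (130 + d)) = 2 + (-89 + d) = -87 + d)
E(327)/((717*(-467))) = (-87 + 327)/((717*(-467))) = 240/(-334839) = 240*(-1/334839) = -80/111613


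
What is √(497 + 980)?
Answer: √1477 ≈ 38.432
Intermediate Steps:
√(497 + 980) = √1477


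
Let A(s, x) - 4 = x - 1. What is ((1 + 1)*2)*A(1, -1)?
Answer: 8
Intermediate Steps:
A(s, x) = 3 + x (A(s, x) = 4 + (x - 1) = 4 + (-1 + x) = 3 + x)
((1 + 1)*2)*A(1, -1) = ((1 + 1)*2)*(3 - 1) = (2*2)*2 = 4*2 = 8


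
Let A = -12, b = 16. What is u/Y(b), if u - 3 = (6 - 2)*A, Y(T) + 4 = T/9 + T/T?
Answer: 405/11 ≈ 36.818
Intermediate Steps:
Y(T) = -3 + T/9 (Y(T) = -4 + (T/9 + T/T) = -4 + (T*(⅑) + 1) = -4 + (T/9 + 1) = -4 + (1 + T/9) = -3 + T/9)
u = -45 (u = 3 + (6 - 2)*(-12) = 3 + 4*(-12) = 3 - 48 = -45)
u/Y(b) = -45/(-3 + (⅑)*16) = -45/(-3 + 16/9) = -45/(-11/9) = -45*(-9/11) = 405/11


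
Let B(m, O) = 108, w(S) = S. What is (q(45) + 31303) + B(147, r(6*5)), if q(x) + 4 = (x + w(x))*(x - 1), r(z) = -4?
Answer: 35367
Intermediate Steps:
q(x) = -4 + 2*x*(-1 + x) (q(x) = -4 + (x + x)*(x - 1) = -4 + (2*x)*(-1 + x) = -4 + 2*x*(-1 + x))
(q(45) + 31303) + B(147, r(6*5)) = ((-4 - 2*45 + 2*45²) + 31303) + 108 = ((-4 - 90 + 2*2025) + 31303) + 108 = ((-4 - 90 + 4050) + 31303) + 108 = (3956 + 31303) + 108 = 35259 + 108 = 35367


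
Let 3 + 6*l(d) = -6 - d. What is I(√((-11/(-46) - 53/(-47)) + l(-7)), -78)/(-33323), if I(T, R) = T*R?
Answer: 13*√43475658/36022163 ≈ 0.0023796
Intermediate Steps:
l(d) = -3/2 - d/6 (l(d) = -½ + (-6 - d)/6 = -½ + (-1 - d/6) = -3/2 - d/6)
I(T, R) = R*T
I(√((-11/(-46) - 53/(-47)) + l(-7)), -78)/(-33323) = -78*√((-11/(-46) - 53/(-47)) + (-3/2 - ⅙*(-7)))/(-33323) = -78*√((-11*(-1/46) - 53*(-1/47)) + (-3/2 + 7/6))*(-1/33323) = -78*√((11/46 + 53/47) - ⅓)*(-1/33323) = -78*√(2955/2162 - ⅓)*(-1/33323) = -13*√43475658/1081*(-1/33323) = 13*√43475658/36022163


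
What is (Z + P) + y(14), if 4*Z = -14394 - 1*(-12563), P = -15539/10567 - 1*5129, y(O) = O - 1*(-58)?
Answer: -233159609/42268 ≈ -5516.2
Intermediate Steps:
y(O) = 58 + O (y(O) = O + 58 = 58 + O)
P = -54213682/10567 (P = -15539*1/10567 - 5129 = -15539/10567 - 5129 = -54213682/10567 ≈ -5130.5)
Z = -1831/4 (Z = (-14394 - 1*(-12563))/4 = (-14394 + 12563)/4 = (¼)*(-1831) = -1831/4 ≈ -457.75)
(Z + P) + y(14) = (-1831/4 - 54213682/10567) + (58 + 14) = -236202905/42268 + 72 = -233159609/42268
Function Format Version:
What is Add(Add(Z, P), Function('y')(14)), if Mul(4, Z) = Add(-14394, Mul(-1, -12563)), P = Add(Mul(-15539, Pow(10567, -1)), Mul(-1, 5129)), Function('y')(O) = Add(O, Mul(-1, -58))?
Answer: Rational(-233159609, 42268) ≈ -5516.2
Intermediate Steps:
Function('y')(O) = Add(58, O) (Function('y')(O) = Add(O, 58) = Add(58, O))
P = Rational(-54213682, 10567) (P = Add(Mul(-15539, Rational(1, 10567)), -5129) = Add(Rational(-15539, 10567), -5129) = Rational(-54213682, 10567) ≈ -5130.5)
Z = Rational(-1831, 4) (Z = Mul(Rational(1, 4), Add(-14394, Mul(-1, -12563))) = Mul(Rational(1, 4), Add(-14394, 12563)) = Mul(Rational(1, 4), -1831) = Rational(-1831, 4) ≈ -457.75)
Add(Add(Z, P), Function('y')(14)) = Add(Add(Rational(-1831, 4), Rational(-54213682, 10567)), Add(58, 14)) = Add(Rational(-236202905, 42268), 72) = Rational(-233159609, 42268)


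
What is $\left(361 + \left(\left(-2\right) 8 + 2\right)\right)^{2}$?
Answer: $120409$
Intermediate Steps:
$\left(361 + \left(\left(-2\right) 8 + 2\right)\right)^{2} = \left(361 + \left(-16 + 2\right)\right)^{2} = \left(361 - 14\right)^{2} = 347^{2} = 120409$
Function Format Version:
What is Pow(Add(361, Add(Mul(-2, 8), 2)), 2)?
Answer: 120409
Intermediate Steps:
Pow(Add(361, Add(Mul(-2, 8), 2)), 2) = Pow(Add(361, Add(-16, 2)), 2) = Pow(Add(361, -14), 2) = Pow(347, 2) = 120409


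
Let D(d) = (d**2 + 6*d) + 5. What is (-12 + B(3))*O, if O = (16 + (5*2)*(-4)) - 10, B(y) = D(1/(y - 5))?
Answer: 663/2 ≈ 331.50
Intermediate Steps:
D(d) = 5 + d**2 + 6*d
B(y) = 5 + (-5 + y)**(-2) + 6/(-5 + y) (B(y) = 5 + (1/(y - 5))**2 + 6/(y - 5) = 5 + (1/(-5 + y))**2 + 6/(-5 + y) = 5 + (-5 + y)**(-2) + 6/(-5 + y))
O = -34 (O = (16 + 10*(-4)) - 10 = (16 - 40) - 10 = -24 - 10 = -34)
(-12 + B(3))*O = (-12 + (96 - 44*3 + 5*3**2)/(25 + 3**2 - 10*3))*(-34) = (-12 + (96 - 132 + 5*9)/(25 + 9 - 30))*(-34) = (-12 + (96 - 132 + 45)/4)*(-34) = (-12 + (1/4)*9)*(-34) = (-12 + 9/4)*(-34) = -39/4*(-34) = 663/2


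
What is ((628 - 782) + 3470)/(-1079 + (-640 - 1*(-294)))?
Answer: -3316/1425 ≈ -2.3270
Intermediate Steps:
((628 - 782) + 3470)/(-1079 + (-640 - 1*(-294))) = (-154 + 3470)/(-1079 + (-640 + 294)) = 3316/(-1079 - 346) = 3316/(-1425) = 3316*(-1/1425) = -3316/1425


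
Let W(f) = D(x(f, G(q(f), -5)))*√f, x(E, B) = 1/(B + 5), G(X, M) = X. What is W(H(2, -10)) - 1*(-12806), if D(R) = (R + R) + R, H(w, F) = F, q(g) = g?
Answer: 12806 - 3*I*√10/5 ≈ 12806.0 - 1.8974*I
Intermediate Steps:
x(E, B) = 1/(5 + B)
D(R) = 3*R (D(R) = 2*R + R = 3*R)
W(f) = 3*√f/(5 + f) (W(f) = (3/(5 + f))*√f = 3*√f/(5 + f))
W(H(2, -10)) - 1*(-12806) = 3*√(-10)/(5 - 10) - 1*(-12806) = 3*(I*√10)/(-5) + 12806 = 3*(I*√10)*(-⅕) + 12806 = -3*I*√10/5 + 12806 = 12806 - 3*I*√10/5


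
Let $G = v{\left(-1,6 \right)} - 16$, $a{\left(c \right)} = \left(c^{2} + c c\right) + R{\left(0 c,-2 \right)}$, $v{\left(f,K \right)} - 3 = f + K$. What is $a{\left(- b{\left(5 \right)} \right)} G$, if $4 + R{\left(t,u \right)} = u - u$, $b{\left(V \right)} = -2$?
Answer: $-32$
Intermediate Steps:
$R{\left(t,u \right)} = -4$ ($R{\left(t,u \right)} = -4 + \left(u - u\right) = -4 + 0 = -4$)
$v{\left(f,K \right)} = 3 + K + f$ ($v{\left(f,K \right)} = 3 + \left(f + K\right) = 3 + \left(K + f\right) = 3 + K + f$)
$a{\left(c \right)} = -4 + 2 c^{2}$ ($a{\left(c \right)} = \left(c^{2} + c c\right) - 4 = \left(c^{2} + c^{2}\right) - 4 = 2 c^{2} - 4 = -4 + 2 c^{2}$)
$G = -8$ ($G = \left(3 + 6 - 1\right) - 16 = 8 - 16 = -8$)
$a{\left(- b{\left(5 \right)} \right)} G = \left(-4 + 2 \left(\left(-1\right) \left(-2\right)\right)^{2}\right) \left(-8\right) = \left(-4 + 2 \cdot 2^{2}\right) \left(-8\right) = \left(-4 + 2 \cdot 4\right) \left(-8\right) = \left(-4 + 8\right) \left(-8\right) = 4 \left(-8\right) = -32$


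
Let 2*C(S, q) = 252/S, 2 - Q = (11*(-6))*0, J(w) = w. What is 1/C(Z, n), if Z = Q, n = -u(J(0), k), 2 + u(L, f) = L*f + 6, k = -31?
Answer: 1/63 ≈ 0.015873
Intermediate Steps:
Q = 2 (Q = 2 - 11*(-6)*0 = 2 - (-66)*0 = 2 - 1*0 = 2 + 0 = 2)
u(L, f) = 4 + L*f (u(L, f) = -2 + (L*f + 6) = -2 + (6 + L*f) = 4 + L*f)
n = -4 (n = -(4 + 0*(-31)) = -(4 + 0) = -1*4 = -4)
Z = 2
C(S, q) = 126/S (C(S, q) = (252/S)/2 = 126/S)
1/C(Z, n) = 1/(126/2) = 1/(126*(1/2)) = 1/63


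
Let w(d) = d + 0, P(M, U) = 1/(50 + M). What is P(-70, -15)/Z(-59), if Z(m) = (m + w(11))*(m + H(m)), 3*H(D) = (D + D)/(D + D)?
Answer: -1/56320 ≈ -1.7756e-5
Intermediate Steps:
H(D) = ⅓ (H(D) = ((D + D)/(D + D))/3 = ((2*D)/((2*D)))/3 = ((2*D)*(1/(2*D)))/3 = (⅓)*1 = ⅓)
w(d) = d
Z(m) = (11 + m)*(⅓ + m) (Z(m) = (m + 11)*(m + ⅓) = (11 + m)*(⅓ + m))
P(-70, -15)/Z(-59) = 1/((50 - 70)*(11/3 + (-59)² + (34/3)*(-59))) = 1/((-20)*(11/3 + 3481 - 2006/3)) = -1/20/2816 = -1/20*1/2816 = -1/56320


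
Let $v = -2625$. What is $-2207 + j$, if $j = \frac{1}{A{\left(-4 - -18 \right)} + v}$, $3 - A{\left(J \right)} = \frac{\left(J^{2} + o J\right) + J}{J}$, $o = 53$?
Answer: $- \frac{5936831}{2690} \approx -2207.0$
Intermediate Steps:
$A{\left(J \right)} = 3 - \frac{J^{2} + 54 J}{J}$ ($A{\left(J \right)} = 3 - \frac{\left(J^{2} + 53 J\right) + J}{J} = 3 - \frac{J^{2} + 54 J}{J}$)
$j = - \frac{1}{2690}$ ($j = \frac{1}{\left(-51 - \left(-4 - -18\right)\right) - 2625} = \frac{1}{\left(-51 - \left(-4 + 18\right)\right) - 2625} = \frac{1}{\left(-51 - 14\right) - 2625} = \frac{1}{-65 - 2625} = \frac{1}{-2690} = - \frac{1}{2690} \approx -0.00037175$)
$-2207 + j = -2207 - \frac{1}{2690} = - \frac{5936831}{2690}$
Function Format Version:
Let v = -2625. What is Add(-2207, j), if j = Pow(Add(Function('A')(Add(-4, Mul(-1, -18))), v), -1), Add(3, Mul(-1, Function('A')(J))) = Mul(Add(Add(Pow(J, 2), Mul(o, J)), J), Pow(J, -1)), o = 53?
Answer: Rational(-5936831, 2690) ≈ -2207.0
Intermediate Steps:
Function('A')(J) = Add(3, Mul(-1, Pow(J, -1), Add(Pow(J, 2), Mul(54, J)))) (Function('A')(J) = Add(3, Mul(-1, Mul(Add(Add(Pow(J, 2), Mul(53, J)), J), Pow(J, -1)))) = Add(3, Mul(-1, Mul(Add(Pow(J, 2), Mul(54, J)), Pow(J, -1)))) = Add(3, Mul(-1, Mul(Pow(J, -1), Add(Pow(J, 2), Mul(54, J))))) = Add(3, Mul(-1, Pow(J, -1), Add(Pow(J, 2), Mul(54, J)))))
j = Rational(-1, 2690) (j = Pow(Add(Add(-51, Mul(-1, Add(-4, Mul(-1, -18)))), -2625), -1) = Pow(Add(Add(-51, Mul(-1, Add(-4, 18))), -2625), -1) = Pow(Add(Add(-51, Mul(-1, 14)), -2625), -1) = Pow(Add(Add(-51, -14), -2625), -1) = Pow(Add(-65, -2625), -1) = Pow(-2690, -1) = Rational(-1, 2690) ≈ -0.00037175)
Add(-2207, j) = Add(-2207, Rational(-1, 2690)) = Rational(-5936831, 2690)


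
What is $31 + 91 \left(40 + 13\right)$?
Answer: $4854$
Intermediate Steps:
$31 + 91 \left(40 + 13\right) = 31 + 91 \cdot 53 = 31 + 4823 = 4854$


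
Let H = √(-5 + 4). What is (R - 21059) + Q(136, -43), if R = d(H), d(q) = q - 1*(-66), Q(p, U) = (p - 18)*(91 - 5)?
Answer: -10845 + I ≈ -10845.0 + 1.0*I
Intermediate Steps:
Q(p, U) = -1548 + 86*p (Q(p, U) = (-18 + p)*86 = -1548 + 86*p)
H = I (H = √(-1) = I ≈ 1.0*I)
d(q) = 66 + q (d(q) = q + 66 = 66 + q)
R = 66 + I ≈ 66.0 + 1.0*I
(R - 21059) + Q(136, -43) = ((66 + I) - 21059) + (-1548 + 86*136) = (-20993 + I) + (-1548 + 11696) = (-20993 + I) + 10148 = -10845 + I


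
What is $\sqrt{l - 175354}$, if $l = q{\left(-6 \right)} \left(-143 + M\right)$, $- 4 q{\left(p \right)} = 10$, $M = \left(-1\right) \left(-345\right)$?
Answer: $i \sqrt{175859} \approx 419.36 i$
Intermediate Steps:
$M = 345$
$q{\left(p \right)} = - \frac{5}{2}$ ($q{\left(p \right)} = \left(- \frac{1}{4}\right) 10 = - \frac{5}{2}$)
$l = -505$ ($l = - \frac{5 \left(-143 + 345\right)}{2} = \left(- \frac{5}{2}\right) 202 = -505$)
$\sqrt{l - 175354} = \sqrt{-505 - 175354} = \sqrt{-175859} = i \sqrt{175859}$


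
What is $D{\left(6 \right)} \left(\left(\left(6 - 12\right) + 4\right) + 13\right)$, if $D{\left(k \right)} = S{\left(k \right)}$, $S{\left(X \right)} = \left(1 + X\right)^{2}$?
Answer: $539$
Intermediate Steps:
$D{\left(k \right)} = \left(1 + k\right)^{2}$
$D{\left(6 \right)} \left(\left(\left(6 - 12\right) + 4\right) + 13\right) = \left(1 + 6\right)^{2} \left(\left(\left(6 - 12\right) + 4\right) + 13\right) = 7^{2} \left(\left(\left(6 - 12\right) + 4\right) + 13\right) = 49 \left(\left(-6 + 4\right) + 13\right) = 49 \left(-2 + 13\right) = 49 \cdot 11 = 539$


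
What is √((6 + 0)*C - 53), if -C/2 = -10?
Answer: √67 ≈ 8.1853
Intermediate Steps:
C = 20 (C = -2*(-10) = 20)
√((6 + 0)*C - 53) = √((6 + 0)*20 - 53) = √(6*20 - 53) = √(120 - 53) = √67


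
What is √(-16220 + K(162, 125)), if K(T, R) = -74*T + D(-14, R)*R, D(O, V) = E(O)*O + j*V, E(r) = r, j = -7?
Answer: I*√113083 ≈ 336.28*I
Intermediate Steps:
D(O, V) = O² - 7*V (D(O, V) = O*O - 7*V = O² - 7*V)
K(T, R) = -74*T + R*(196 - 7*R) (K(T, R) = -74*T + ((-14)² - 7*R)*R = -74*T + (196 - 7*R)*R = -74*T + R*(196 - 7*R))
√(-16220 + K(162, 125)) = √(-16220 + (-74*162 + 7*125*(28 - 1*125))) = √(-16220 + (-11988 + 7*125*(28 - 125))) = √(-16220 + (-11988 + 7*125*(-97))) = √(-16220 + (-11988 - 84875)) = √(-16220 - 96863) = √(-113083) = I*√113083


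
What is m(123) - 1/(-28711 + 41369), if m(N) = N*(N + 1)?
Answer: 193059815/12658 ≈ 15252.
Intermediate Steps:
m(N) = N*(1 + N)
m(123) - 1/(-28711 + 41369) = 123*(1 + 123) - 1/(-28711 + 41369) = 123*124 - 1/12658 = 15252 - 1*1/12658 = 15252 - 1/12658 = 193059815/12658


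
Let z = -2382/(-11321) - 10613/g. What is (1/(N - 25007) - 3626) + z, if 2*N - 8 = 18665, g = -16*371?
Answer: -7632730551298583/2106160832496 ≈ -3624.0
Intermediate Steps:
g = -5936
N = 18673/2 (N = 4 + (½)*18665 = 4 + 18665/2 = 18673/2 ≈ 9336.5)
z = 134289325/67201456 (z = -2382/(-11321) - 10613/(-5936) = -2382*(-1/11321) - 10613*(-1/5936) = 2382/11321 + 10613/5936 = 134289325/67201456 ≈ 1.9983)
(1/(N - 25007) - 3626) + z = (1/(18673/2 - 25007) - 3626) + 134289325/67201456 = (1/(-31341/2) - 3626) + 134289325/67201456 = (-2/31341 - 3626) + 134289325/67201456 = -113642468/31341 + 134289325/67201456 = -7632730551298583/2106160832496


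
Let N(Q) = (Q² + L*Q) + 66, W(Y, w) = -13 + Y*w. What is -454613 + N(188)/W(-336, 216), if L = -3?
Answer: -32999937903/72589 ≈ -4.5461e+5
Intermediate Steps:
N(Q) = 66 + Q² - 3*Q (N(Q) = (Q² - 3*Q) + 66 = 66 + Q² - 3*Q)
-454613 + N(188)/W(-336, 216) = -454613 + (66 + 188² - 3*188)/(-13 - 336*216) = -454613 + (66 + 35344 - 564)/(-13 - 72576) = -454613 + 34846/(-72589) = -454613 + 34846*(-1/72589) = -454613 - 34846/72589 = -32999937903/72589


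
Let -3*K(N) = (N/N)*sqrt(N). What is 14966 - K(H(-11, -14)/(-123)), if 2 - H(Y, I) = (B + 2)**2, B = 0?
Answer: 14966 + sqrt(246)/369 ≈ 14966.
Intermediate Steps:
H(Y, I) = -2 (H(Y, I) = 2 - (0 + 2)**2 = 2 - 1*2**2 = 2 - 1*4 = 2 - 4 = -2)
K(N) = -sqrt(N)/3 (K(N) = -N/N*sqrt(N)/3 = -sqrt(N)/3)
14966 - K(H(-11, -14)/(-123)) = 14966 - (-1)*sqrt(-2/(-123))/3 = 14966 - (-1)*sqrt(-2*(-1/123))/3 = 14966 - (-1)*sqrt(2/123)/3 = 14966 - (-1)*sqrt(246)/123/3 = 14966 - (-1)*sqrt(246)/369 = 14966 + sqrt(246)/369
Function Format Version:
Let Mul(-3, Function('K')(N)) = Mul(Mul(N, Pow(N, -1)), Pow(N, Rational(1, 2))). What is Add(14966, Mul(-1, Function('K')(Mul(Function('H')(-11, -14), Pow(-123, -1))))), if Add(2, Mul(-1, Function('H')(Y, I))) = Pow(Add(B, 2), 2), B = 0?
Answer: Add(14966, Mul(Rational(1, 369), Pow(246, Rational(1, 2)))) ≈ 14966.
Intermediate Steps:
Function('H')(Y, I) = -2 (Function('H')(Y, I) = Add(2, Mul(-1, Pow(Add(0, 2), 2))) = Add(2, Mul(-1, Pow(2, 2))) = Add(2, Mul(-1, 4)) = Add(2, -4) = -2)
Function('K')(N) = Mul(Rational(-1, 3), Pow(N, Rational(1, 2))) (Function('K')(N) = Mul(Rational(-1, 3), Mul(Mul(N, Pow(N, -1)), Pow(N, Rational(1, 2)))) = Mul(Rational(-1, 3), Mul(1, Pow(N, Rational(1, 2)))) = Mul(Rational(-1, 3), Pow(N, Rational(1, 2))))
Add(14966, Mul(-1, Function('K')(Mul(Function('H')(-11, -14), Pow(-123, -1))))) = Add(14966, Mul(-1, Mul(Rational(-1, 3), Pow(Mul(-2, Pow(-123, -1)), Rational(1, 2))))) = Add(14966, Mul(-1, Mul(Rational(-1, 3), Pow(Mul(-2, Rational(-1, 123)), Rational(1, 2))))) = Add(14966, Mul(-1, Mul(Rational(-1, 3), Pow(Rational(2, 123), Rational(1, 2))))) = Add(14966, Mul(-1, Mul(Rational(-1, 3), Mul(Rational(1, 123), Pow(246, Rational(1, 2)))))) = Add(14966, Mul(-1, Mul(Rational(-1, 369), Pow(246, Rational(1, 2))))) = Add(14966, Mul(Rational(1, 369), Pow(246, Rational(1, 2))))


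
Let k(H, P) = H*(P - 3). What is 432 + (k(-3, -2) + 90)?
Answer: 537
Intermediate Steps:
k(H, P) = H*(-3 + P)
432 + (k(-3, -2) + 90) = 432 + (-3*(-3 - 2) + 90) = 432 + (-3*(-5) + 90) = 432 + (15 + 90) = 432 + 105 = 537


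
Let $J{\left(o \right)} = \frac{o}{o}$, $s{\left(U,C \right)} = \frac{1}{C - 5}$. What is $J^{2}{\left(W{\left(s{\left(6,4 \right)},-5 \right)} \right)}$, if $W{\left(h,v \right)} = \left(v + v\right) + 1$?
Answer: $1$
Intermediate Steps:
$s{\left(U,C \right)} = \frac{1}{-5 + C}$
$W{\left(h,v \right)} = 1 + 2 v$ ($W{\left(h,v \right)} = 2 v + 1 = 1 + 2 v$)
$J{\left(o \right)} = 1$
$J^{2}{\left(W{\left(s{\left(6,4 \right)},-5 \right)} \right)} = 1^{2} = 1$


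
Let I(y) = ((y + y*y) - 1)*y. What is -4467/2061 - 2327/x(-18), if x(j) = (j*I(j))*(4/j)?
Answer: -10366597/5028840 ≈ -2.0614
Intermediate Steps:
I(y) = y*(-1 + y + y**2) (I(y) = ((y + y**2) - 1)*y = (-1 + y + y**2)*y = y*(-1 + y + y**2))
x(j) = 4*j*(-1 + j + j**2) (x(j) = (j*(j*(-1 + j + j**2)))*(4/j) = (j**2*(-1 + j + j**2))*(4/j) = 4*j*(-1 + j + j**2))
-4467/2061 - 2327/x(-18) = -4467/2061 - 2327*(-1/(72*(-1 - 18 + (-18)**2))) = -4467*1/2061 - 2327*(-1/(72*(-1 - 18 + 324))) = -1489/687 - 2327/(4*(-18)*305) = -1489/687 - 2327/(-21960) = -1489/687 - 2327*(-1/21960) = -1489/687 + 2327/21960 = -10366597/5028840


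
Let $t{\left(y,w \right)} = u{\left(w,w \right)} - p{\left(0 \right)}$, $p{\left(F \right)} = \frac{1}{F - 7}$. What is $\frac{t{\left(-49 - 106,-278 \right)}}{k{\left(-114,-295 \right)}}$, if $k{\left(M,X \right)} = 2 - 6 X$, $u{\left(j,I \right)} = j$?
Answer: $- \frac{1945}{12404} \approx -0.1568$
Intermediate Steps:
$p{\left(F \right)} = \frac{1}{-7 + F}$
$t{\left(y,w \right)} = \frac{1}{7} + w$ ($t{\left(y,w \right)} = w - \frac{1}{-7 + 0} = w - \frac{1}{-7} = w - - \frac{1}{7} = w + \frac{1}{7} = \frac{1}{7} + w$)
$\frac{t{\left(-49 - 106,-278 \right)}}{k{\left(-114,-295 \right)}} = \frac{\frac{1}{7} - 278}{2 - -1770} = - \frac{1945}{7 \left(2 + 1770\right)} = - \frac{1945}{7 \cdot 1772} = \left(- \frac{1945}{7}\right) \frac{1}{1772} = - \frac{1945}{12404}$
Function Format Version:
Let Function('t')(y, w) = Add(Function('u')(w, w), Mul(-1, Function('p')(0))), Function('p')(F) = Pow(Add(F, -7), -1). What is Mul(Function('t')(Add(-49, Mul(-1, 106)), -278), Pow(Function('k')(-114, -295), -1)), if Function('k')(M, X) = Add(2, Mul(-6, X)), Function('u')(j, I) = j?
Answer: Rational(-1945, 12404) ≈ -0.15680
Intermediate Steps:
Function('p')(F) = Pow(Add(-7, F), -1)
Function('t')(y, w) = Add(Rational(1, 7), w) (Function('t')(y, w) = Add(w, Mul(-1, Pow(Add(-7, 0), -1))) = Add(w, Mul(-1, Pow(-7, -1))) = Add(w, Mul(-1, Rational(-1, 7))) = Add(w, Rational(1, 7)) = Add(Rational(1, 7), w))
Mul(Function('t')(Add(-49, Mul(-1, 106)), -278), Pow(Function('k')(-114, -295), -1)) = Mul(Add(Rational(1, 7), -278), Pow(Add(2, Mul(-6, -295)), -1)) = Mul(Rational(-1945, 7), Pow(Add(2, 1770), -1)) = Mul(Rational(-1945, 7), Pow(1772, -1)) = Mul(Rational(-1945, 7), Rational(1, 1772)) = Rational(-1945, 12404)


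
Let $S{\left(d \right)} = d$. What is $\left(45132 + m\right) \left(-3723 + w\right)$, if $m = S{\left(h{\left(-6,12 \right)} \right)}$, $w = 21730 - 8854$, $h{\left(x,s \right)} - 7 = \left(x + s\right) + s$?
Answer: $413322021$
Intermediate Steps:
$h{\left(x,s \right)} = 7 + x + 2 s$ ($h{\left(x,s \right)} = 7 + \left(\left(x + s\right) + s\right) = 7 + \left(\left(s + x\right) + s\right) = 7 + \left(x + 2 s\right) = 7 + x + 2 s$)
$w = 12876$ ($w = 21730 - 8854 = 12876$)
$m = 25$ ($m = 7 - 6 + 2 \cdot 12 = 7 - 6 + 24 = 25$)
$\left(45132 + m\right) \left(-3723 + w\right) = \left(45132 + 25\right) \left(-3723 + 12876\right) = 45157 \cdot 9153 = 413322021$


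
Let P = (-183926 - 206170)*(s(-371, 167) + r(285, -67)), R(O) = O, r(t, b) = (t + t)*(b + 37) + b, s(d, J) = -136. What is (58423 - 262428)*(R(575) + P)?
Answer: -1376999408410315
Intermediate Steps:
r(t, b) = b + 2*t*(37 + b) (r(t, b) = (2*t)*(37 + b) + b = 2*t*(37 + b) + b = b + 2*t*(37 + b))
P = 6749831088 (P = (-183926 - 206170)*(-136 + (-67 + 74*285 + 2*(-67)*285)) = -390096*(-136 + (-67 + 21090 - 38190)) = -390096*(-136 - 17167) = -390096*(-17303) = 6749831088)
(58423 - 262428)*(R(575) + P) = (58423 - 262428)*(575 + 6749831088) = -204005*6749831663 = -1376999408410315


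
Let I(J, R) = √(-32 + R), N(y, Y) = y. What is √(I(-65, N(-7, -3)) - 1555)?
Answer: √(-1555 + I*√39) ≈ 0.07919 + 39.434*I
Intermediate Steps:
√(I(-65, N(-7, -3)) - 1555) = √(√(-32 - 7) - 1555) = √(√(-39) - 1555) = √(I*√39 - 1555) = √(-1555 + I*√39)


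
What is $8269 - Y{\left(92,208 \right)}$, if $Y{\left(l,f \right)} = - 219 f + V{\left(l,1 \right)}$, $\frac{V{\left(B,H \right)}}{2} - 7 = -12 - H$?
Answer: $53833$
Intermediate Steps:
$V{\left(B,H \right)} = -10 - 2 H$ ($V{\left(B,H \right)} = 14 + 2 \left(-12 - H\right) = 14 - \left(24 + 2 H\right) = -10 - 2 H$)
$Y{\left(l,f \right)} = -12 - 219 f$ ($Y{\left(l,f \right)} = - 219 f - 12 = -12 - 219 f$)
$8269 - Y{\left(92,208 \right)} = 8269 - \left(-12 - 45552\right) = 8269 - -45564 = 8269 + 45564 = 53833$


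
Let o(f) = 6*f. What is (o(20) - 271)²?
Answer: 22801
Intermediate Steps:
(o(20) - 271)² = (6*20 - 271)² = (120 - 271)² = (-151)² = 22801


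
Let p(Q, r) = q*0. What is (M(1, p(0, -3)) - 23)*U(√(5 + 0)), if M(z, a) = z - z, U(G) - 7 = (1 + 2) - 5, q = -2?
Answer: -115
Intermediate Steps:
p(Q, r) = 0 (p(Q, r) = -2*0 = 0)
U(G) = 5 (U(G) = 7 + ((1 + 2) - 5) = 7 + (3 - 5) = 7 - 2 = 5)
M(z, a) = 0
(M(1, p(0, -3)) - 23)*U(√(5 + 0)) = (0 - 23)*5 = -23*5 = -115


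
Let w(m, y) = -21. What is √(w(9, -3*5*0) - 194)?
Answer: I*√215 ≈ 14.663*I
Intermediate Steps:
√(w(9, -3*5*0) - 194) = √(-21 - 194) = √(-215) = I*√215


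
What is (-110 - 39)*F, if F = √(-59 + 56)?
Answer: -149*I*√3 ≈ -258.08*I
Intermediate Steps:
F = I*√3 (F = √(-3) = I*√3 ≈ 1.732*I)
(-110 - 39)*F = (-110 - 39)*(I*√3) = -149*I*√3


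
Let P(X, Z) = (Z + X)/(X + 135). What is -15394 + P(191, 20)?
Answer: -5018233/326 ≈ -15393.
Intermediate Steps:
P(X, Z) = (X + Z)/(135 + X)
-15394 + P(191, 20) = -15394 + (191 + 20)/(135 + 191) = -15394 + 211/326 = -5018233/326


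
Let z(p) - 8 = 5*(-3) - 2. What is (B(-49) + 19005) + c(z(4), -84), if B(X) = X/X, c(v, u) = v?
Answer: 18997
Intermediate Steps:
z(p) = -9 (z(p) = 8 + (5*(-3) - 2) = 8 + (-15 - 2) = 8 - 17 = -9)
B(X) = 1
(B(-49) + 19005) + c(z(4), -84) = (1 + 19005) - 9 = 19006 - 9 = 18997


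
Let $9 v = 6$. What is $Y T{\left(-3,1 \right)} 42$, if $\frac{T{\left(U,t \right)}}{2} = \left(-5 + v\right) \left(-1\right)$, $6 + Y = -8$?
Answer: $-5096$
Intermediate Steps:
$Y = -14$ ($Y = -6 - 8 = -14$)
$v = \frac{2}{3}$ ($v = \frac{1}{9} \cdot 6 = \frac{2}{3} \approx 0.66667$)
$T{\left(U,t \right)} = \frac{26}{3}$ ($T{\left(U,t \right)} = 2 \left(-5 + \frac{2}{3}\right) \left(-1\right) = 2 \left(\left(- \frac{13}{3}\right) \left(-1\right)\right) = 2 \cdot \frac{13}{3} = \frac{26}{3}$)
$Y T{\left(-3,1 \right)} 42 = \left(-14\right) \frac{26}{3} \cdot 42 = \left(- \frac{364}{3}\right) 42 = -5096$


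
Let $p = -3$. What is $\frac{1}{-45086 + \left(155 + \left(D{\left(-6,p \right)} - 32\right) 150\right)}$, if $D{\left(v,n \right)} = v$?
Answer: $- \frac{1}{50631} \approx -1.9751 \cdot 10^{-5}$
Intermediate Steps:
$\frac{1}{-45086 + \left(155 + \left(D{\left(-6,p \right)} - 32\right) 150\right)} = \frac{1}{-45086 + \left(155 + \left(-6 - 32\right) 150\right)} = \frac{1}{-45086 + \left(155 - 5700\right)} = \frac{1}{-45086 - 5545} = \frac{1}{-50631} = - \frac{1}{50631}$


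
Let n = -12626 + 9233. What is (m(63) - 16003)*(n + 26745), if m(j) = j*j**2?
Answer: 5465395488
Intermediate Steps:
n = -3393
m(j) = j**3
(m(63) - 16003)*(n + 26745) = (63**3 - 16003)*(-3393 + 26745) = (250047 - 16003)*23352 = 234044*23352 = 5465395488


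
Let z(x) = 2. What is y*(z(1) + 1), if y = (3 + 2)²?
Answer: 75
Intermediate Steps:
y = 25 (y = 5² = 25)
y*(z(1) + 1) = 25*(2 + 1) = 25*3 = 75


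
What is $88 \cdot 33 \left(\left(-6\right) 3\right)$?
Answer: $-52272$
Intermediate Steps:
$88 \cdot 33 \left(\left(-6\right) 3\right) = 2904 \left(-18\right) = -52272$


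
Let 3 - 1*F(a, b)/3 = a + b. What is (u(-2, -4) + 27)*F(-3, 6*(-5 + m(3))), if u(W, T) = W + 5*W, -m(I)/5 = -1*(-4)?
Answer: 7020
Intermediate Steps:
m(I) = -20 (m(I) = -(-5)*(-4) = -5*4 = -20)
u(W, T) = 6*W
F(a, b) = 9 - 3*a - 3*b (F(a, b) = 9 - 3*(a + b) = 9 + (-3*a - 3*b) = 9 - 3*a - 3*b)
(u(-2, -4) + 27)*F(-3, 6*(-5 + m(3))) = (6*(-2) + 27)*(9 - 3*(-3) - 18*(-5 - 20)) = (-12 + 27)*(9 + 9 - 18*(-25)) = 15*(9 + 9 - 3*(-150)) = 15*(9 + 9 + 450) = 15*468 = 7020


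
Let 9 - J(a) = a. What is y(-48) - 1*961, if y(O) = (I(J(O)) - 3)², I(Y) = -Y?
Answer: 2639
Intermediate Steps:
J(a) = 9 - a
y(O) = (-12 + O)² (y(O) = (-(9 - O) - 3)² = ((-9 + O) - 3)² = (-12 + O)²)
y(-48) - 1*961 = (-12 - 48)² - 1*961 = (-60)² - 961 = 3600 - 961 = 2639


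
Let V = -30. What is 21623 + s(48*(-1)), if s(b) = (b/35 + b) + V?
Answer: 754027/35 ≈ 21544.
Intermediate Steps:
s(b) = -30 + 36*b/35 (s(b) = (b/35 + b) - 30 = 36*b/35 - 30 = -30 + 36*b/35)
21623 + s(48*(-1)) = 21623 + (-30 + 36*(48*(-1))/35) = 21623 + (-30 + (36/35)*(-48)) = 21623 + (-30 - 1728/35) = 21623 - 2778/35 = 754027/35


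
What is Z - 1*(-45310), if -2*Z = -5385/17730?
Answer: 107113199/2364 ≈ 45310.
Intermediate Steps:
Z = 359/2364 (Z = -(-5385)/(2*17730) = -1/2*(-359/1182) = 359/2364 ≈ 0.15186)
Z - 1*(-45310) = 359/2364 - 1*(-45310) = 359/2364 + 45310 = 107113199/2364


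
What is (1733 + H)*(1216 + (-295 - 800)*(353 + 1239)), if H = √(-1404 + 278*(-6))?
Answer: -3018927592 - 55744768*I*√3 ≈ -3.0189e+9 - 9.6553e+7*I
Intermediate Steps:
H = 32*I*√3 (H = √(-1404 - 1668) = √(-3072) = 32*I*√3 ≈ 55.426*I)
(1733 + H)*(1216 + (-295 - 800)*(353 + 1239)) = (1733 + 32*I*√3)*(1216 + (-295 - 800)*(353 + 1239)) = (1733 + 32*I*√3)*(1216 - 1095*1592) = (1733 + 32*I*√3)*(1216 - 1743240) = (1733 + 32*I*√3)*(-1742024) = -3018927592 - 55744768*I*√3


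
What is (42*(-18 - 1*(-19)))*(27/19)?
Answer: 1134/19 ≈ 59.684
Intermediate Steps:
(42*(-18 - 1*(-19)))*(27/19) = (42*(-18 + 19))*(27*(1/19)) = (42*1)*(27/19) = 42*(27/19) = 1134/19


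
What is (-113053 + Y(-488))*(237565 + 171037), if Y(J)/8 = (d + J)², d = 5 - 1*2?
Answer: 722713561694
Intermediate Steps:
d = 3 (d = 5 - 2 = 3)
Y(J) = 8*(3 + J)²
(-113053 + Y(-488))*(237565 + 171037) = (-113053 + 8*(3 - 488)²)*(237565 + 171037) = (-113053 + 8*(-485)²)*408602 = (-113053 + 8*235225)*408602 = (-113053 + 1881800)*408602 = 1768747*408602 = 722713561694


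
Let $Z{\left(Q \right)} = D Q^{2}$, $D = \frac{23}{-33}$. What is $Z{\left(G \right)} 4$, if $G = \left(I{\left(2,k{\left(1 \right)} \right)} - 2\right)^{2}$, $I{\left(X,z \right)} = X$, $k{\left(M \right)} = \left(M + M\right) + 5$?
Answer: $0$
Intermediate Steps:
$k{\left(M \right)} = 5 + 2 M$ ($k{\left(M \right)} = 2 M + 5 = 5 + 2 M$)
$G = 0$ ($G = \left(2 - 2\right)^{2} = 0^{2} = 0$)
$D = - \frac{23}{33}$ ($D = 23 \left(- \frac{1}{33}\right) = - \frac{23}{33} \approx -0.69697$)
$Z{\left(Q \right)} = - \frac{23 Q^{2}}{33}$
$Z{\left(G \right)} 4 = - \frac{23 \cdot 0^{2}}{33} \cdot 4 = \left(- \frac{23}{33}\right) 0 \cdot 4 = 0 \cdot 4 = 0$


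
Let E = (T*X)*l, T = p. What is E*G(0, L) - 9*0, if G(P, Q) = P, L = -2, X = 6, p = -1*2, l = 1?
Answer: 0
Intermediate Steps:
p = -2
T = -2
E = -12 (E = -2*6*1 = -12*1 = -12)
E*G(0, L) - 9*0 = -12*0 - 9*0 = 0 + 0 = 0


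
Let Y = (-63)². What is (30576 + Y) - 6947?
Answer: 27598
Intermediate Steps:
Y = 3969
(30576 + Y) - 6947 = (30576 + 3969) - 6947 = 34545 - 6947 = 27598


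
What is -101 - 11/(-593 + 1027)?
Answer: -43845/434 ≈ -101.03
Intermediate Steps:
-101 - 11/(-593 + 1027) = -101 - 11/434 = -43845/434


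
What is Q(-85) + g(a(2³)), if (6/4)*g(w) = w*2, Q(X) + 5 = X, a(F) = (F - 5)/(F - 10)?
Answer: -92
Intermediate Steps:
a(F) = (-5 + F)/(-10 + F)
Q(X) = -5 + X
g(w) = 4*w/3 (g(w) = 2*(w*2)/3 = 2*(2*w)/3 = 4*w/3)
Q(-85) + g(a(2³)) = (-5 - 85) + 4*((-5 + 2³)/(-10 + 2³))/3 = -90 + 4*((-5 + 8)/(-10 + 8))/3 = -90 + 4*(3/(-2))/3 = -90 + 4*(-½*3)/3 = -90 + (4/3)*(-3/2) = -90 - 2 = -92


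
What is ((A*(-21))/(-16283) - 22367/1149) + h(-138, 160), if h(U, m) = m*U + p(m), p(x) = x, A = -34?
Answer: -410469962887/18709167 ≈ -21940.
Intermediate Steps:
h(U, m) = m + U*m (h(U, m) = m*U + m = U*m + m = m + U*m)
((A*(-21))/(-16283) - 22367/1149) + h(-138, 160) = (-34*(-21)/(-16283) - 22367/1149) + 160*(1 - 138) = (714*(-1/16283) - 22367*1/1149) + 160*(-137) = (-714/16283 - 22367/1149) - 21920 = -365022247/18709167 - 21920 = -410469962887/18709167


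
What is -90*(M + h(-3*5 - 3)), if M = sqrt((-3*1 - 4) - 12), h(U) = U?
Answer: 1620 - 90*I*sqrt(19) ≈ 1620.0 - 392.3*I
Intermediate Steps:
M = I*sqrt(19) (M = sqrt((-3 - 4) - 12) = sqrt(-7 - 12) = sqrt(-19) = I*sqrt(19) ≈ 4.3589*I)
-90*(M + h(-3*5 - 3)) = -90*(I*sqrt(19) + (-3*5 - 3)) = -90*(I*sqrt(19) + (-15 - 3)) = -90*(I*sqrt(19) - 18) = -90*(-18 + I*sqrt(19)) = 1620 - 90*I*sqrt(19)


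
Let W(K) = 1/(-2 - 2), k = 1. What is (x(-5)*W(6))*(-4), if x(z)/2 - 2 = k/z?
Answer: 18/5 ≈ 3.6000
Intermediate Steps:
W(K) = -¼ (W(K) = 1/(-4) = -¼)
x(z) = 4 + 2/z (x(z) = 4 + 2*(1/z) = 4 + 2/z)
(x(-5)*W(6))*(-4) = ((4 + 2/(-5))*(-¼))*(-4) = ((4 + 2*(-⅕))*(-¼))*(-4) = ((4 - ⅖)*(-¼))*(-4) = ((18/5)*(-¼))*(-4) = -9/10*(-4) = 18/5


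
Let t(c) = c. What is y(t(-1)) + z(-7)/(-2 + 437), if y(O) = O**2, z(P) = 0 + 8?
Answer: 443/435 ≈ 1.0184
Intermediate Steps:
z(P) = 8
y(t(-1)) + z(-7)/(-2 + 437) = (-1)**2 + 8/(-2 + 437) = 1 + 8/435 = 443/435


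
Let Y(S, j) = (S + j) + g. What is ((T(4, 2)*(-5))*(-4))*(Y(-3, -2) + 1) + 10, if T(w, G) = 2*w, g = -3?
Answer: -1110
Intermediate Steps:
Y(S, j) = -3 + S + j (Y(S, j) = (S + j) - 3 = -3 + S + j)
((T(4, 2)*(-5))*(-4))*(Y(-3, -2) + 1) + 10 = (((2*4)*(-5))*(-4))*((-3 - 3 - 2) + 1) + 10 = ((8*(-5))*(-4))*(-8 + 1) + 10 = -40*(-4)*(-7) + 10 = 160*(-7) + 10 = -1120 + 10 = -1110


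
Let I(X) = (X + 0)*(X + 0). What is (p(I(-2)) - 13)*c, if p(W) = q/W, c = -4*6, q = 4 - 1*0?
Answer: 288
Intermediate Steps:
I(X) = X**2 (I(X) = X*X = X**2)
q = 4 (q = 4 + 0 = 4)
c = -24
p(W) = 4/W
(p(I(-2)) - 13)*c = (4/((-2)**2) - 13)*(-24) = (4/4 - 13)*(-24) = (4*(1/4) - 13)*(-24) = (1 - 13)*(-24) = -12*(-24) = 288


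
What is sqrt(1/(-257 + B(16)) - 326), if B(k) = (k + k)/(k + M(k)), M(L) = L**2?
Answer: I*sqrt(6217118853)/4367 ≈ 18.056*I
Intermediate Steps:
B(k) = 2*k/(k + k**2) (B(k) = (k + k)/(k + k**2) = (2*k)/(k + k**2) = 2*k/(k + k**2))
sqrt(1/(-257 + B(16)) - 326) = sqrt(1/(-257 + 2/(1 + 16)) - 326) = sqrt(1/(-257 + 2/17) - 326) = sqrt(1/(-4367/17) - 326) = sqrt(-17/4367 - 326) = sqrt(-1423659/4367) = I*sqrt(6217118853)/4367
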